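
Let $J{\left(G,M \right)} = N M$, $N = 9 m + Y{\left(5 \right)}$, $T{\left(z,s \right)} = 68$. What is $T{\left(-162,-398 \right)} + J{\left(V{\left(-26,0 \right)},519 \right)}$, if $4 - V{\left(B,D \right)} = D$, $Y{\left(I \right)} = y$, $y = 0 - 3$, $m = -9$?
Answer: $-43528$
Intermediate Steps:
$y = -3$ ($y = 0 - 3 = -3$)
$Y{\left(I \right)} = -3$
$V{\left(B,D \right)} = 4 - D$
$N = -84$ ($N = 9 \left(-9\right) - 3 = -81 - 3 = -84$)
$J{\left(G,M \right)} = - 84 M$
$T{\left(-162,-398 \right)} + J{\left(V{\left(-26,0 \right)},519 \right)} = 68 - 43596 = -43528$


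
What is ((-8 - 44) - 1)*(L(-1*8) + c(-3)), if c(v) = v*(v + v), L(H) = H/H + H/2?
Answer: -795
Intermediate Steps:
L(H) = 1 + H/2 (L(H) = 1 + H*(1/2) = 1 + H/2)
c(v) = 2*v**2 (c(v) = v*(2*v) = 2*v**2)
((-8 - 44) - 1)*(L(-1*8) + c(-3)) = ((-8 - 44) - 1)*((1 + (-1*8)/2) + 2*(-3)**2) = (-52 - 1)*((1 + (1/2)*(-8)) + 2*9) = -53*((1 - 4) + 18) = -53*(-3 + 18) = -53*15 = -795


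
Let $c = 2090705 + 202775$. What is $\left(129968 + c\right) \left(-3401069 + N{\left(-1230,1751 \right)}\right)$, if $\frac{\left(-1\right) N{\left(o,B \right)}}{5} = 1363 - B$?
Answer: $-8237612376792$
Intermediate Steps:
$N{\left(o,B \right)} = -6815 + 5 B$ ($N{\left(o,B \right)} = - 5 \left(1363 - B\right) = -6815 + 5 B$)
$c = 2293480$
$\left(129968 + c\right) \left(-3401069 + N{\left(-1230,1751 \right)}\right) = \left(129968 + 2293480\right) \left(-3401069 + \left(-6815 + 5 \cdot 1751\right)\right) = 2423448 \left(-3401069 + \left(-6815 + 8755\right)\right) = 2423448 \left(-3401069 + 1940\right) = 2423448 \left(-3399129\right) = -8237612376792$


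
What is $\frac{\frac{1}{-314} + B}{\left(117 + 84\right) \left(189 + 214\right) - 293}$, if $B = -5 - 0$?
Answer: $- \frac{1571}{25342940} \approx -6.199 \cdot 10^{-5}$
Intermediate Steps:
$B = -5$ ($B = -5 + 0 = -5$)
$\frac{\frac{1}{-314} + B}{\left(117 + 84\right) \left(189 + 214\right) - 293} = \frac{\frac{1}{-314} - 5}{\left(117 + 84\right) \left(189 + 214\right) - 293} = \frac{- \frac{1}{314} - 5}{201 \cdot 403 - 293} = - \frac{1571}{314 \left(81003 - 293\right)} = - \frac{1571}{314 \cdot 80710} = \left(- \frac{1571}{314}\right) \frac{1}{80710} = - \frac{1571}{25342940}$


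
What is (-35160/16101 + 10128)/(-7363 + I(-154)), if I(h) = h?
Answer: -54345256/40343739 ≈ -1.3471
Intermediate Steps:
(-35160/16101 + 10128)/(-7363 + I(-154)) = (-35160/16101 + 10128)/(-7363 - 154) = (-35160*1/16101 + 10128)/(-7517) = (-11720/5367 + 10128)*(-1/7517) = (54345256/5367)*(-1/7517) = -54345256/40343739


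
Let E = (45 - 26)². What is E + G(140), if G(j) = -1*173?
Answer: 188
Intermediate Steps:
G(j) = -173
E = 361 (E = 19² = 361)
E + G(140) = 361 - 173 = 188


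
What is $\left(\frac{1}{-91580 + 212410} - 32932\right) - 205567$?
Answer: $- \frac{28817834169}{120830} \approx -2.385 \cdot 10^{5}$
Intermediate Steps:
$\left(\frac{1}{-91580 + 212410} - 32932\right) - 205567 = \left(\frac{1}{120830} - 32932\right) - 205567 = - \frac{3979173559}{120830} - 205567 = - \frac{28817834169}{120830}$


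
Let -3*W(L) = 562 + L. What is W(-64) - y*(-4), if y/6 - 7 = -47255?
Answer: -1134118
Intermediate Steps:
W(L) = -562/3 - L/3 (W(L) = -(562 + L)/3 = -562/3 - L/3)
y = -283488 (y = 42 + 6*(-47255) = 42 - 283530 = -283488)
W(-64) - y*(-4) = (-562/3 - ⅓*(-64)) - (-283488)*(-4) = (-562/3 + 64/3) - 1*1133952 = -166 - 1133952 = -1134118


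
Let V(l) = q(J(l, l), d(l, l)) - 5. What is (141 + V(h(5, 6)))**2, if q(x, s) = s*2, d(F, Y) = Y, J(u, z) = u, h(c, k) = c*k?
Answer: 38416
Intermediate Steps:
q(x, s) = 2*s
V(l) = -5 + 2*l (V(l) = 2*l - 5 = -5 + 2*l)
(141 + V(h(5, 6)))**2 = (141 + (-5 + 2*(5*6)))**2 = (141 + (-5 + 2*30))**2 = (141 + (-5 + 60))**2 = (141 + 55)**2 = 196**2 = 38416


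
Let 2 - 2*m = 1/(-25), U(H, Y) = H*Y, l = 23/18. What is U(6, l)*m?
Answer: 391/50 ≈ 7.8200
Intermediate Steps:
l = 23/18 (l = 23*(1/18) = 23/18 ≈ 1.2778)
m = 51/50 (m = 1 - ½/(-25) = 1 - ½*(-1/25) = 1 + 1/50 = 51/50 ≈ 1.0200)
U(6, l)*m = (6*(23/18))*(51/50) = (23/3)*(51/50) = 391/50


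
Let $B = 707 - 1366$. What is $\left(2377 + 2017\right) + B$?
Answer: $3735$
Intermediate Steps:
$B = -659$
$\left(2377 + 2017\right) + B = \left(2377 + 2017\right) - 659 = 4394 - 659 = 3735$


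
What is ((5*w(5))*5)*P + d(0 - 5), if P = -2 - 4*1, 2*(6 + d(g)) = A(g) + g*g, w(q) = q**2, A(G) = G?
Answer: -3746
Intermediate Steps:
d(g) = -6 + g/2 + g**2/2 (d(g) = -6 + (g + g*g)/2 = -6 + (g + g**2)/2 = -6 + (g/2 + g**2/2) = -6 + g/2 + g**2/2)
P = -6 (P = -2 - 4 = -6)
((5*w(5))*5)*P + d(0 - 5) = ((5*5**2)*5)*(-6) + (-6 + (0 - 5)/2 + (0 - 5)**2/2) = ((5*25)*5)*(-6) + (-6 + (1/2)*(-5) + (1/2)*(-5)**2) = (125*5)*(-6) + (-6 - 5/2 + (1/2)*25) = 625*(-6) + (-6 - 5/2 + 25/2) = -3750 + 4 = -3746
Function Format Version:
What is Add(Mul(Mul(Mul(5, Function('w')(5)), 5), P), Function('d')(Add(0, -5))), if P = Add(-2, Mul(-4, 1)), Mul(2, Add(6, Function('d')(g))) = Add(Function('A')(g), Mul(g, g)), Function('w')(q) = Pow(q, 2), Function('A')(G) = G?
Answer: -3746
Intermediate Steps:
Function('d')(g) = Add(-6, Mul(Rational(1, 2), g), Mul(Rational(1, 2), Pow(g, 2))) (Function('d')(g) = Add(-6, Mul(Rational(1, 2), Add(g, Mul(g, g)))) = Add(-6, Mul(Rational(1, 2), Add(g, Pow(g, 2)))) = Add(-6, Add(Mul(Rational(1, 2), g), Mul(Rational(1, 2), Pow(g, 2)))) = Add(-6, Mul(Rational(1, 2), g), Mul(Rational(1, 2), Pow(g, 2))))
P = -6 (P = Add(-2, -4) = -6)
Add(Mul(Mul(Mul(5, Function('w')(5)), 5), P), Function('d')(Add(0, -5))) = Add(Mul(Mul(Mul(5, Pow(5, 2)), 5), -6), Add(-6, Mul(Rational(1, 2), Add(0, -5)), Mul(Rational(1, 2), Pow(Add(0, -5), 2)))) = Add(Mul(Mul(Mul(5, 25), 5), -6), Add(-6, Mul(Rational(1, 2), -5), Mul(Rational(1, 2), Pow(-5, 2)))) = Add(Mul(Mul(125, 5), -6), Add(-6, Rational(-5, 2), Mul(Rational(1, 2), 25))) = Add(Mul(625, -6), Add(-6, Rational(-5, 2), Rational(25, 2))) = Add(-3750, 4) = -3746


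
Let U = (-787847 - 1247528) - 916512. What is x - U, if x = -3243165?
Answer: -291278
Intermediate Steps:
U = -2951887 (U = -2035375 - 916512 = -2951887)
x - U = -3243165 - 1*(-2951887) = -3243165 + 2951887 = -291278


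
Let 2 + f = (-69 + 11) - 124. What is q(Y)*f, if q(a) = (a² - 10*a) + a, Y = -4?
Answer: -9568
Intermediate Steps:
q(a) = a² - 9*a
f = -184 (f = -2 + ((-69 + 11) - 124) = -2 + (-58 - 124) = -2 - 182 = -184)
q(Y)*f = -4*(-9 - 4)*(-184) = -4*(-13)*(-184) = 52*(-184) = -9568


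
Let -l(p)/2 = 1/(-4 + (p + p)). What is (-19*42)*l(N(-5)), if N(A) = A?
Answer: -114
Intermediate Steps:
l(p) = -2/(-4 + 2*p) (l(p) = -2/(-4 + (p + p)) = -2/(-4 + 2*p))
(-19*42)*l(N(-5)) = (-19*42)*(-1/(-2 - 5)) = -(-798)/(-7) = -(-798)*(-1)/7 = -798*1/7 = -114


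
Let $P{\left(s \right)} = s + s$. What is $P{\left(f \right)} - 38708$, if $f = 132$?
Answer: $-38444$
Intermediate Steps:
$P{\left(s \right)} = 2 s$
$P{\left(f \right)} - 38708 = 2 \cdot 132 - 38708 = 264 - 38708 = -38444$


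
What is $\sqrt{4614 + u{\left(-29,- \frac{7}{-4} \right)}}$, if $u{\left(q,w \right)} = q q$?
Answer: $\sqrt{5455} \approx 73.858$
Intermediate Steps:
$u{\left(q,w \right)} = q^{2}$
$\sqrt{4614 + u{\left(-29,- \frac{7}{-4} \right)}} = \sqrt{4614 + \left(-29\right)^{2}} = \sqrt{4614 + 841} = \sqrt{5455}$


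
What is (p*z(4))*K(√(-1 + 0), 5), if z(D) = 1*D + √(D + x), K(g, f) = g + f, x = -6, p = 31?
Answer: 31*(4 + I*√2)*(5 + I) ≈ 576.16 + 343.2*I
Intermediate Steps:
K(g, f) = f + g
z(D) = D + √(-6 + D) (z(D) = 1*D + √(D - 6) = D + √(-6 + D))
(p*z(4))*K(√(-1 + 0), 5) = (31*(4 + √(-6 + 4)))*(5 + √(-1 + 0)) = (31*(4 + √(-2)))*(5 + √(-1)) = (31*(4 + I*√2))*(5 + I) = (124 + 31*I*√2)*(5 + I) = (5 + I)*(124 + 31*I*√2)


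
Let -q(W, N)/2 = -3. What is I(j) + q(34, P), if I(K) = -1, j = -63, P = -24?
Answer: 5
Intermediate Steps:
q(W, N) = 6 (q(W, N) = -2*(-3) = 6)
I(j) + q(34, P) = -1 + 6 = 5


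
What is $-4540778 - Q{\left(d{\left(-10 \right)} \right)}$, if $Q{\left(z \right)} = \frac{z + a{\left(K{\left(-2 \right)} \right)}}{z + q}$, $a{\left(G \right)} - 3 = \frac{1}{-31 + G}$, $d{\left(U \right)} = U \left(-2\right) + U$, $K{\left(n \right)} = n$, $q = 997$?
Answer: $- \frac{150894594146}{33231} \approx -4.5408 \cdot 10^{6}$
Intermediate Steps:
$d{\left(U \right)} = - U$ ($d{\left(U \right)} = - 2 U + U = - U$)
$a{\left(G \right)} = 3 + \frac{1}{-31 + G}$
$Q{\left(z \right)} = \frac{\frac{98}{33} + z}{997 + z}$ ($Q{\left(z \right)} = \frac{z + \frac{-92 + 3 \left(-2\right)}{-31 - 2}}{z + 997} = \frac{z + \frac{-92 - 6}{-33}}{997 + z} = \frac{z - - \frac{98}{33}}{997 + z} = \frac{z + \frac{98}{33}}{997 + z} = \frac{\frac{98}{33} + z}{997 + z}$)
$-4540778 - Q{\left(d{\left(-10 \right)} \right)} = -4540778 - \frac{\frac{98}{33} - -10}{997 - -10} = -4540778 - \frac{\frac{98}{33} + 10}{997 + 10} = -4540778 - \frac{1}{1007} \cdot \frac{428}{33} = -4540778 - \frac{428}{33231} = - \frac{150894594146}{33231}$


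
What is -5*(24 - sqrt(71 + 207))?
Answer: -120 + 5*sqrt(278) ≈ -36.633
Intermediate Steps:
-5*(24 - sqrt(71 + 207)) = -5*(24 - sqrt(278)) = -120 + 5*sqrt(278)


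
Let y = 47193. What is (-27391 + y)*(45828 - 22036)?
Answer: 471129184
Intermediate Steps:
(-27391 + y)*(45828 - 22036) = (-27391 + 47193)*(45828 - 22036) = 19802*23792 = 471129184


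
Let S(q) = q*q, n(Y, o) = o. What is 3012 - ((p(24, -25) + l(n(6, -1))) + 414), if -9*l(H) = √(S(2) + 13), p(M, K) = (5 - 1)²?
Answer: 2582 + √17/9 ≈ 2582.5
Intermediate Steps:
S(q) = q²
p(M, K) = 16 (p(M, K) = 4² = 16)
l(H) = -√17/9 (l(H) = -√(2² + 13)/9 = -√(4 + 13)/9 = -√17/9)
3012 - ((p(24, -25) + l(n(6, -1))) + 414) = 3012 - ((16 - √17/9) + 414) = 3012 - (430 - √17/9) = 3012 + (-430 + √17/9) = 2582 + √17/9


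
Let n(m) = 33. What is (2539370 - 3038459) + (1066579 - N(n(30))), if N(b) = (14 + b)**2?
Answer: 565281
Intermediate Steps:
(2539370 - 3038459) + (1066579 - N(n(30))) = (2539370 - 3038459) + (1066579 - (14 + 33)**2) = -499089 + (1066579 - 1*47**2) = -499089 + (1066579 - 1*2209) = -499089 + (1066579 - 2209) = -499089 + 1064370 = 565281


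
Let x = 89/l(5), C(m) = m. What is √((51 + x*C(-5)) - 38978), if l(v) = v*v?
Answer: 18*I*√3005/5 ≈ 197.34*I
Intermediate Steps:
l(v) = v²
x = 89/25 (x = 89/(5²) = 89/25 ≈ 3.5600)
√((51 + x*C(-5)) - 38978) = √((51 + (89/25)*(-5)) - 38978) = √((51 - 89/5) - 38978) = √(166/5 - 38978) = √(-194724/5) = 18*I*√3005/5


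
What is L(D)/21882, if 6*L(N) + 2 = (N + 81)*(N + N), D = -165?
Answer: 13859/65646 ≈ 0.21112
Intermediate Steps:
L(N) = -1/3 + N*(81 + N)/3 (L(N) = -1/3 + ((N + 81)*(N + N))/6 = -1/3 + ((81 + N)*(2*N))/6 = -1/3 + (2*N*(81 + N))/6 = -1/3 + N*(81 + N)/3)
L(D)/21882 = (-1/3 + 27*(-165) + (1/3)*(-165)**2)/21882 = (-1/3 - 4455 + (1/3)*27225)*(1/21882) = (-1/3 - 4455 + 9075)*(1/21882) = (13859/3)*(1/21882) = 13859/65646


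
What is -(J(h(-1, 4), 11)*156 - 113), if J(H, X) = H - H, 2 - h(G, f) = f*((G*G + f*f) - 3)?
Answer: 113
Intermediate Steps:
h(G, f) = 2 - f*(-3 + G**2 + f**2) (h(G, f) = 2 - f*((G*G + f*f) - 3) = 2 - f*((G**2 + f**2) - 3) = 2 - f*(-3 + G**2 + f**2))
J(H, X) = 0
-(J(h(-1, 4), 11)*156 - 113) = -(0*156 - 113) = -(0 - 113) = -1*(-113) = 113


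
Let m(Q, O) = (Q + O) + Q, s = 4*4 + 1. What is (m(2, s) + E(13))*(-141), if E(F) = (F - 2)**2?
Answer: -20022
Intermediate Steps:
E(F) = (-2 + F)**2
s = 17 (s = 16 + 1 = 17)
m(Q, O) = O + 2*Q (m(Q, O) = (O + Q) + Q = O + 2*Q)
(m(2, s) + E(13))*(-141) = ((17 + 2*2) + (-2 + 13)**2)*(-141) = ((17 + 4) + 11**2)*(-141) = (21 + 121)*(-141) = 142*(-141) = -20022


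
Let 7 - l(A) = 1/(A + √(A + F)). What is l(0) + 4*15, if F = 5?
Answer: 67 - √5/5 ≈ 66.553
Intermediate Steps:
l(A) = 7 - 1/(A + √(5 + A)) (l(A) = 7 - 1/(A + √(A + 5)) = 7 - 1/(A + √(5 + A)))
l(0) + 4*15 = (-1 + 7*0 + 7*√(5 + 0))/(0 + √(5 + 0)) + 4*15 = (-1 + 0 + 7*√5)/(0 + √5) + 60 = (-1 + 7*√5)/(√5) + 60 = (√5/5)*(-1 + 7*√5) + 60 = √5*(-1 + 7*√5)/5 + 60 = 60 + √5*(-1 + 7*√5)/5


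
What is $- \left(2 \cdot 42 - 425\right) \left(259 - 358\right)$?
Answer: $-33759$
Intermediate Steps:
$- \left(2 \cdot 42 - 425\right) \left(259 - 358\right) = - \left(84 - 425\right) \left(-99\right) = - \left(-341\right) \left(-99\right) = \left(-1\right) 33759 = -33759$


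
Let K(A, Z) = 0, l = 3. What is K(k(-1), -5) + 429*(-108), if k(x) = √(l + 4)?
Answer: -46332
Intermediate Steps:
k(x) = √7 (k(x) = √(3 + 4) = √7)
K(k(-1), -5) + 429*(-108) = 0 + 429*(-108) = 0 - 46332 = -46332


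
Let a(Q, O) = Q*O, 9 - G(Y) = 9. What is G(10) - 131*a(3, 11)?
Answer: -4323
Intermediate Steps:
G(Y) = 0 (G(Y) = 9 - 1*9 = 9 - 9 = 0)
a(Q, O) = O*Q
G(10) - 131*a(3, 11) = 0 - 1441*3 = 0 - 131*33 = 0 - 4323 = -4323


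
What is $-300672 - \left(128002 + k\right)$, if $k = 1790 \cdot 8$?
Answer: $-442994$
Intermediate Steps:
$k = 14320$
$-300672 - \left(128002 + k\right) = -300672 - \left(128002 + 14320\right) = -300672 - 142322 = -442994$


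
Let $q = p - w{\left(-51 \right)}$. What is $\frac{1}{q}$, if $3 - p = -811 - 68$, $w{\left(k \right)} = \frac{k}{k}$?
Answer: $\frac{1}{881} \approx 0.0011351$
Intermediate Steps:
$w{\left(k \right)} = 1$
$p = 882$ ($p = 3 - \left(-811 - 68\right) = 3 - -879 = 3 + 879 = 882$)
$q = 881$ ($q = 882 - 1 = 881$)
$\frac{1}{q} = \frac{1}{881}$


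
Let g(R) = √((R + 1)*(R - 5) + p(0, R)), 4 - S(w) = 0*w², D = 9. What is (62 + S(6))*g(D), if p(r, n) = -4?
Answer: 396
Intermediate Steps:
S(w) = 4 (S(w) = 4 - 0*w² = 4 - 1*0 = 4 + 0 = 4)
g(R) = √(-4 + (1 + R)*(-5 + R)) (g(R) = √((R + 1)*(R - 5) - 4) = √((1 + R)*(-5 + R) - 4) = √(-4 + (1 + R)*(-5 + R)))
(62 + S(6))*g(D) = (62 + 4)*√(-9 + 9² - 4*9) = 66*√(-9 + 81 - 36) = 66*√36 = 66*6 = 396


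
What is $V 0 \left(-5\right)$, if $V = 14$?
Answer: $0$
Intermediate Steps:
$V 0 \left(-5\right) = 14 \cdot 0 \left(-5\right) = 0 \left(-5\right) = 0$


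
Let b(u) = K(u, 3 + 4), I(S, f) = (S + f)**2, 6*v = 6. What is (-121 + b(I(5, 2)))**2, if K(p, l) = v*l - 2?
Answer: 13456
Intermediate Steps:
v = 1 (v = (1/6)*6 = 1)
K(p, l) = -2 + l (K(p, l) = 1*l - 2 = l - 2 = -2 + l)
b(u) = 5 (b(u) = -2 + (3 + 4) = -2 + 7 = 5)
(-121 + b(I(5, 2)))**2 = (-121 + 5)**2 = (-116)**2 = 13456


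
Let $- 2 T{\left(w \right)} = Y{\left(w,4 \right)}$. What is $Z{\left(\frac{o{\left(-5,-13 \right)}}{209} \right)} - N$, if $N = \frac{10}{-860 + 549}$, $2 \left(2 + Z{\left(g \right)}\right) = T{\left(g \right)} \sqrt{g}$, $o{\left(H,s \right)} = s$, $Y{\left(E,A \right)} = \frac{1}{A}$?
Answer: $- \frac{612}{311} - \frac{i \sqrt{2717}}{3344} \approx -1.9678 - 0.015588 i$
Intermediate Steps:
$T{\left(w \right)} = - \frac{1}{8}$ ($T{\left(w \right)} = - \frac{1}{2 \cdot 4} = \left(- \frac{1}{2}\right) \frac{1}{4} = - \frac{1}{8}$)
$Z{\left(g \right)} = -2 - \frac{\sqrt{g}}{16}$ ($Z{\left(g \right)} = -2 + \frac{\left(- \frac{1}{8}\right) \sqrt{g}}{2} = -2 - \frac{\sqrt{g}}{16}$)
$N = - \frac{10}{311}$ ($N = \frac{10}{-311} = 10 \left(- \frac{1}{311}\right) = - \frac{10}{311} \approx -0.032154$)
$Z{\left(\frac{o{\left(-5,-13 \right)}}{209} \right)} - N = \left(-2 - \frac{\sqrt{- \frac{13}{209}}}{16}\right) - - \frac{10}{311} = \left(-2 - \frac{\sqrt{\left(-13\right) \frac{1}{209}}}{16}\right) + \frac{10}{311} = \left(-2 - \frac{\sqrt{- \frac{13}{209}}}{16}\right) + \frac{10}{311} = \left(-2 - \frac{\frac{1}{209} i \sqrt{2717}}{16}\right) + \frac{10}{311} = \left(-2 - \frac{i \sqrt{2717}}{3344}\right) + \frac{10}{311} = - \frac{612}{311} - \frac{i \sqrt{2717}}{3344}$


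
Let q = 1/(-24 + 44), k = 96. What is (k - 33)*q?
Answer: 63/20 ≈ 3.1500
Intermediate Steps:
q = 1/20 ≈ 0.050000
(k - 33)*q = (96 - 33)*(1/20) = 63*(1/20) = 63/20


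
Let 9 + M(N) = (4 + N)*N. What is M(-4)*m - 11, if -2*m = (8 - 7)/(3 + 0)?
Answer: -19/2 ≈ -9.5000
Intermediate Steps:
m = -1/6 (m = -(8 - 7)/(2*(3 + 0)) = -1/(2*3) = -1/2*1/3 = -1/6 ≈ -0.16667)
M(N) = -9 + N*(4 + N) (M(N) = -9 + (4 + N)*N = -9 + N*(4 + N))
M(-4)*m - 11 = (-9 + (-4)**2 + 4*(-4))*(-1/6) - 11 = (-9 + 16 - 16)*(-1/6) - 11 = -9*(-1/6) - 11 = 3/2 - 11 = -19/2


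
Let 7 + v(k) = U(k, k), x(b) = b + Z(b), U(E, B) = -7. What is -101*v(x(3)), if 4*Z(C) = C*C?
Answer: 1414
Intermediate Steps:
Z(C) = C²/4 (Z(C) = (C*C)/4 = C²/4)
x(b) = b + b²/4
v(k) = -14 (v(k) = -7 - 7 = -14)
-101*v(x(3)) = -101*(-14) = 1414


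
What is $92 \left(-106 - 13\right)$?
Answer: $-10948$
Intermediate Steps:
$92 \left(-106 - 13\right) = 92 \left(-119\right) = -10948$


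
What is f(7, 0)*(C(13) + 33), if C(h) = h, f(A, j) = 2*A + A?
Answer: 966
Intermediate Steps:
f(A, j) = 3*A
f(7, 0)*(C(13) + 33) = (3*7)*(13 + 33) = 21*46 = 966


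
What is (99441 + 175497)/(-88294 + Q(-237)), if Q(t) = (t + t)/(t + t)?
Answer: -91646/29431 ≈ -3.1139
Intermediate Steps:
Q(t) = 1 (Q(t) = (2*t)/((2*t)) = (2*t)*(1/(2*t)) = 1)
(99441 + 175497)/(-88294 + Q(-237)) = (99441 + 175497)/(-88294 + 1) = 274938/(-88293) = 274938*(-1/88293) = -91646/29431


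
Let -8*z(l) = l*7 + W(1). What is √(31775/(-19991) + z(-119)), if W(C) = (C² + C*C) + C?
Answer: 3*√18145530835/39982 ≈ 10.107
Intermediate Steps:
W(C) = C + 2*C² (W(C) = (C² + C²) + C = 2*C² + C = C + 2*C²)
z(l) = -3/8 - 7*l/8 (z(l) = -(l*7 + 1*(1 + 2*1))/8 = -(7*l + 1*(1 + 2))/8 = -(7*l + 1*3)/8 = -(7*l + 3)/8 = -(3 + 7*l)/8 = -3/8 - 7*l/8)
√(31775/(-19991) + z(-119)) = √(31775/(-19991) + (-3/8 - 7/8*(-119))) = √(31775*(-1/19991) + (-3/8 + 833/8)) = √(-31775/19991 + 415/4) = √(8169165/79964) = 3*√18145530835/39982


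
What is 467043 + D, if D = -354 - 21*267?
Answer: 461082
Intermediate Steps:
D = -5961 (D = -354 - 5607 = -5961)
467043 + D = 467043 - 5961 = 461082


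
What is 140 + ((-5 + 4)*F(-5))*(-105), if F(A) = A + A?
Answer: -910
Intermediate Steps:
F(A) = 2*A
140 + ((-5 + 4)*F(-5))*(-105) = 140 + ((-5 + 4)*(2*(-5)))*(-105) = 140 - 1*(-10)*(-105) = 140 + 10*(-105) = 140 - 1050 = -910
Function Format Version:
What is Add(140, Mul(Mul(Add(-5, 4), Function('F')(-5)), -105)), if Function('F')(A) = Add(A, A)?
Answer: -910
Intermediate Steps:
Function('F')(A) = Mul(2, A)
Add(140, Mul(Mul(Add(-5, 4), Function('F')(-5)), -105)) = Add(140, Mul(Mul(Add(-5, 4), Mul(2, -5)), -105)) = Add(140, Mul(Mul(-1, -10), -105)) = Add(140, Mul(10, -105)) = Add(140, -1050) = -910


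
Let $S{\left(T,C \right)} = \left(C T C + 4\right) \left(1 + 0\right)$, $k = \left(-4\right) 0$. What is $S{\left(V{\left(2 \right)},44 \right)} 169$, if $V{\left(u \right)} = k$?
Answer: $676$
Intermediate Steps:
$k = 0$
$V{\left(u \right)} = 0$
$S{\left(T,C \right)} = 4 + T C^{2}$ ($S{\left(T,C \right)} = \left(T C^{2} + 4\right) 1 = \left(4 + T C^{2}\right) 1 = 4 + T C^{2}$)
$S{\left(V{\left(2 \right)},44 \right)} 169 = \left(4 + 0 \cdot 44^{2}\right) 169 = \left(4 + 0 \cdot 1936\right) 169 = \left(4 + 0\right) 169 = 4 \cdot 169 = 676$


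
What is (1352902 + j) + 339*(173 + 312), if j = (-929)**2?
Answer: 2380358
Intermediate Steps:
j = 863041
(1352902 + j) + 339*(173 + 312) = (1352902 + 863041) + 339*(173 + 312) = 2215943 + 339*485 = 2215943 + 164415 = 2380358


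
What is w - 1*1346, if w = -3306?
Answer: -4652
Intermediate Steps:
w - 1*1346 = -3306 - 1*1346 = -3306 - 1346 = -4652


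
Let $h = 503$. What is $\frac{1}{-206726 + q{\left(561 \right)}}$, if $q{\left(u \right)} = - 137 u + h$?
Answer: $- \frac{1}{283080} \approx -3.5326 \cdot 10^{-6}$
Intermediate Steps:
$q{\left(u \right)} = 503 - 137 u$ ($q{\left(u \right)} = - 137 u + 503 = 503 - 137 u$)
$\frac{1}{-206726 + q{\left(561 \right)}} = \frac{1}{-206726 + \left(503 - 76857\right)} = \frac{1}{-206726 - 76354} = \frac{1}{-283080} = - \frac{1}{283080}$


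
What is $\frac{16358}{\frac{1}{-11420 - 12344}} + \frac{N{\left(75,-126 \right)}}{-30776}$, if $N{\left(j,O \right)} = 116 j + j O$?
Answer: $- \frac{5981800506281}{15388} \approx -3.8873 \cdot 10^{8}$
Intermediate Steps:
$N{\left(j,O \right)} = 116 j + O j$
$\frac{16358}{\frac{1}{-11420 - 12344}} + \frac{N{\left(75,-126 \right)}}{-30776} = \frac{16358}{\frac{1}{-11420 - 12344}} + \frac{75 \left(116 - 126\right)}{-30776} = \frac{16358}{\frac{1}{-23764}} + 75 \left(-10\right) \left(- \frac{1}{30776}\right) = \frac{16358}{- \frac{1}{23764}} - - \frac{375}{15388} = 16358 \left(-23764\right) + \frac{375}{15388} = -388731512 + \frac{375}{15388} = - \frac{5981800506281}{15388}$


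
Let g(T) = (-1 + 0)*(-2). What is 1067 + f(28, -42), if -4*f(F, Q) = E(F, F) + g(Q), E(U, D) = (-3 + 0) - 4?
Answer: 4273/4 ≈ 1068.3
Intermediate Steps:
g(T) = 2 (g(T) = -1*(-2) = 2)
E(U, D) = -7 (E(U, D) = -3 - 4 = -7)
f(F, Q) = 5/4 (f(F, Q) = -(-7 + 2)/4 = -1/4*(-5) = 5/4)
1067 + f(28, -42) = 1067 + 5/4 = 4273/4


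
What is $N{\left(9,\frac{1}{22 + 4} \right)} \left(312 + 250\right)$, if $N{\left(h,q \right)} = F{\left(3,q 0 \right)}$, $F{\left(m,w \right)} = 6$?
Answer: $3372$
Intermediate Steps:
$N{\left(h,q \right)} = 6$
$N{\left(9,\frac{1}{22 + 4} \right)} \left(312 + 250\right) = 6 \left(312 + 250\right) = 6 \cdot 562 = 3372$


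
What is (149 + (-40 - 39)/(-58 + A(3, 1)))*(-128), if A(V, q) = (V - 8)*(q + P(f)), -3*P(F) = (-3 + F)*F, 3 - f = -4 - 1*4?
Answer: -4756736/251 ≈ -18951.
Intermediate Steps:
f = 11 (f = 3 - (-4 - 1*4) = 3 - (-4 - 4) = 3 - 1*(-8) = 3 + 8 = 11)
P(F) = -F*(-3 + F)/3 (P(F) = -(-3 + F)*F/3 = -F*(-3 + F)/3)
A(V, q) = (-8 + V)*(-88/3 + q) (A(V, q) = (V - 8)*(q + (1/3)*11*(3 - 1*11)) = (-8 + V)*(q + (1/3)*11*(3 - 11)) = (-8 + V)*(q + (1/3)*11*(-8)) = (-8 + V)*(q - 88/3) = (-8 + V)*(-88/3 + q))
(149 + (-40 - 39)/(-58 + A(3, 1)))*(-128) = (149 + (-40 - 39)/(-58 + (704/3 - 8*1 - 88/3*3 + 3*1)))*(-128) = (149 - 79/(-58 + (704/3 - 8 - 88 + 3)))*(-128) = (149 - 79/(-58 + 425/3))*(-128) = (149 - 79/251/3)*(-128) = (149 - 79*3/251)*(-128) = (149 - 237/251)*(-128) = (37162/251)*(-128) = -4756736/251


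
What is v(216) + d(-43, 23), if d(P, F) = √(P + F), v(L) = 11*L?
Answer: 2376 + 2*I*√5 ≈ 2376.0 + 4.4721*I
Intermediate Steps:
d(P, F) = √(F + P)
v(216) + d(-43, 23) = 11*216 + √(23 - 43) = 2376 + √(-20) = 2376 + 2*I*√5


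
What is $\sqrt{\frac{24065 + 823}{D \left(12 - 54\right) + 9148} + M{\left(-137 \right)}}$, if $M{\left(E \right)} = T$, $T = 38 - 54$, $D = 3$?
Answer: $\frac{2 i \sqrt{67362763}}{4511} \approx 3.6389 i$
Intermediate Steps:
$T = -16$ ($T = 38 - 54 = -16$)
$M{\left(E \right)} = -16$
$\sqrt{\frac{24065 + 823}{D \left(12 - 54\right) + 9148} + M{\left(-137 \right)}} = \sqrt{\frac{24065 + 823}{3 \left(12 - 54\right) + 9148} - 16} = \sqrt{\frac{24888}{3 \left(-42\right) + 9148} - 16} = \sqrt{\frac{24888}{-126 + 9148} - 16} = \sqrt{\frac{24888}{9022} - 16} = \sqrt{24888 \cdot \frac{1}{9022} - 16} = \sqrt{\frac{12444}{4511} - 16} = \sqrt{- \frac{59732}{4511}} = \frac{2 i \sqrt{67362763}}{4511}$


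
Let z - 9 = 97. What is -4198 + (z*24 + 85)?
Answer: -1569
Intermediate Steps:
z = 106 (z = 9 + 97 = 106)
-4198 + (z*24 + 85) = -4198 + (106*24 + 85) = -4198 + (2544 + 85) = -4198 + 2629 = -1569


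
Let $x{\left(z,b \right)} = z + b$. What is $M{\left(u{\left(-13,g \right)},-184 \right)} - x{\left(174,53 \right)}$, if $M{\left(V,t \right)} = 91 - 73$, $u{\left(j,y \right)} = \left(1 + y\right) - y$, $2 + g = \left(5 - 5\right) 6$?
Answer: $-209$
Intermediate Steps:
$g = -2$ ($g = -2 + \left(5 - 5\right) 6 = -2 + 0 \cdot 6 = -2 + 0 = -2$)
$u{\left(j,y \right)} = 1$
$x{\left(z,b \right)} = b + z$
$M{\left(V,t \right)} = 18$ ($M{\left(V,t \right)} = 91 - 73 = 18$)
$M{\left(u{\left(-13,g \right)},-184 \right)} - x{\left(174,53 \right)} = 18 - \left(53 + 174\right) = 18 - 227 = -209$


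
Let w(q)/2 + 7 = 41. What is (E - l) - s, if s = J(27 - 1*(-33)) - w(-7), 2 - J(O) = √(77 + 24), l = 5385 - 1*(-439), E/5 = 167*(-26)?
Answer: -27468 + √101 ≈ -27458.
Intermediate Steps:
E = -21710 (E = 5*(167*(-26)) = 5*(-4342) = -21710)
l = 5824 (l = 5385 + 439 = 5824)
w(q) = 68 (w(q) = -14 + 2*41 = -14 + 82 = 68)
J(O) = 2 - √101 (J(O) = 2 - √(77 + 24) = 2 - √101)
s = -66 - √101 (s = (2 - √101) - 1*68 = (2 - √101) - 68 = -66 - √101 ≈ -76.050)
(E - l) - s = (-21710 - 1*5824) - (-66 - √101) = (-21710 - 5824) + (66 + √101) = -27534 + (66 + √101) = -27468 + √101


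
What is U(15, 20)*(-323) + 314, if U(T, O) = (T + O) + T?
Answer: -15836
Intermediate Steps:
U(T, O) = O + 2*T (U(T, O) = (O + T) + T = O + 2*T)
U(15, 20)*(-323) + 314 = (20 + 2*15)*(-323) + 314 = (20 + 30)*(-323) + 314 = 50*(-323) + 314 = -16150 + 314 = -15836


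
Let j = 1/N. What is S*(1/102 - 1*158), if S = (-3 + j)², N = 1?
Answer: -32230/51 ≈ -631.96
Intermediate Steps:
j = 1 (j = 1/1 = 1)
S = 4 (S = (-3 + 1)² = (-2)² = 4)
S*(1/102 - 1*158) = 4*(1/102 - 1*158) = 4*(1/102 - 158) = 4*(-16115/102) = -32230/51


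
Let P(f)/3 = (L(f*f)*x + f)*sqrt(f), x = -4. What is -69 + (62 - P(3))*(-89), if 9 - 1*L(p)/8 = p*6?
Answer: -5587 + 385281*sqrt(3) ≈ 6.6174e+5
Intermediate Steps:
L(p) = 72 - 48*p (L(p) = 72 - 8*p*6 = 72 - 48*p)
P(f) = 3*sqrt(f)*(-288 + f + 192*f**2) (P(f) = 3*(((72 - 48*f*f)*(-4) + f)*sqrt(f)) = 3*(((72 - 48*f**2)*(-4) + f)*sqrt(f)) = 3*(((-288 + 192*f**2) + f)*sqrt(f)) = 3*((-288 + f + 192*f**2)*sqrt(f)) = 3*(sqrt(f)*(-288 + f + 192*f**2)) = 3*sqrt(f)*(-288 + f + 192*f**2))
-69 + (62 - P(3))*(-89) = -69 + (62 - 3*sqrt(3)*(-288 + 3 + 192*3**2))*(-89) = -69 + (62 - 3*sqrt(3)*(-288 + 3 + 192*9))*(-89) = -69 + (62 - 3*sqrt(3)*(-288 + 3 + 1728))*(-89) = -69 + (62 - 3*sqrt(3)*1443)*(-89) = -69 + (62 - 4329*sqrt(3))*(-89) = -69 + (-5518 + 385281*sqrt(3)) = -5587 + 385281*sqrt(3)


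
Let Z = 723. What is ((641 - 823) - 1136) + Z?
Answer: -595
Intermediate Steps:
((641 - 823) - 1136) + Z = ((641 - 823) - 1136) + 723 = (-182 - 1136) + 723 = -1318 + 723 = -595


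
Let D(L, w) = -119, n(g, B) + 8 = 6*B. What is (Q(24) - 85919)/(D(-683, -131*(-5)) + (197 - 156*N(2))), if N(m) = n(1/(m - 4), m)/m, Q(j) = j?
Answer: 85895/234 ≈ 367.07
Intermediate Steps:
n(g, B) = -8 + 6*B
N(m) = (-8 + 6*m)/m
(Q(24) - 85919)/(D(-683, -131*(-5)) + (197 - 156*N(2))) = (24 - 85919)/(-119 + (197 - 156*(6 - 8/2))) = -85895/(-119 + (197 - 156*(6 - 8*½))) = -85895/(-119 + (197 - 156*(6 - 4))) = -85895/(-119 + (197 - 156*2)) = -85895/(-119 + (197 - 312)) = -85895/(-119 - 115) = -85895/(-234) = -85895*(-1/234) = 85895/234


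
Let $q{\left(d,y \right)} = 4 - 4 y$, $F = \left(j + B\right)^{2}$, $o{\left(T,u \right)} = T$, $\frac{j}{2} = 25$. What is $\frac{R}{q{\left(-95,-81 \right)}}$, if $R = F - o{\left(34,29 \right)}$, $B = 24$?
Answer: $\frac{2721}{164} \approx 16.591$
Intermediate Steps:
$j = 50$ ($j = 2 \cdot 25 = 50$)
$F = 5476$ ($F = \left(50 + 24\right)^{2} = 74^{2} = 5476$)
$R = 5442$ ($R = 5476 - 34 = 5442$)
$\frac{R}{q{\left(-95,-81 \right)}} = \frac{5442}{4 - -324} = \frac{5442}{4 + 324} = \frac{5442}{328} = 5442 \cdot \frac{1}{328} = \frac{2721}{164}$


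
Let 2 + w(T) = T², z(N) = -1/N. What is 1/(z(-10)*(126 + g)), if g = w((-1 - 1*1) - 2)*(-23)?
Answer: -5/98 ≈ -0.051020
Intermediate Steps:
w(T) = -2 + T²
g = -322 (g = (-2 + ((-1 - 1*1) - 2)²)*(-23) = (-2 + ((-1 - 1) - 2)²)*(-23) = (-2 + (-2 - 2)²)*(-23) = (-2 + (-4)²)*(-23) = (-2 + 16)*(-23) = 14*(-23) = -322)
1/(z(-10)*(126 + g)) = 1/((-1/(-10))*(126 - 322)) = 1/(-1*(-⅒)*(-196)) = 1/((⅒)*(-196)) = 1/(-98/5) = -5/98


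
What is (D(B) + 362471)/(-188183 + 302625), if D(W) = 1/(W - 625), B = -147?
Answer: 279827611/88349224 ≈ 3.1673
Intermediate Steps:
D(W) = 1/(-625 + W)
(D(B) + 362471)/(-188183 + 302625) = (1/(-625 - 147) + 362471)/(-188183 + 302625) = (1/(-772) + 362471)/114442 = (-1/772 + 362471)*(1/114442) = (279827611/772)*(1/114442) = 279827611/88349224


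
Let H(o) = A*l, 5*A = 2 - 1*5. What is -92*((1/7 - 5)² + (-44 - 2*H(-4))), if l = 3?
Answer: 378856/245 ≈ 1546.4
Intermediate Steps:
A = -⅗ (A = (2 - 1*5)/5 = (2 - 5)/5 = (⅕)*(-3) = -⅗ ≈ -0.60000)
H(o) = -9/5 (H(o) = -⅗*3 = -9/5)
-92*((1/7 - 5)² + (-44 - 2*H(-4))) = -92*((1/7 - 5)² + (-44 - 2*(-9/5))) = -92*((1*(⅐) - 5)² + (-44 + 18/5)) = -92*((⅐ - 5)² - 202/5) = -92*((-34/7)² - 202/5) = -92*(1156/49 - 202/5) = -92*(-4118/245) = 378856/245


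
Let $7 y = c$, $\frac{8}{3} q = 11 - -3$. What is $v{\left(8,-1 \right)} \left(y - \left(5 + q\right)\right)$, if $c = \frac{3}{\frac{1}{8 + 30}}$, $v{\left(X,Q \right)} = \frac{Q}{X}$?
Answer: $- \frac{169}{224} \approx -0.75446$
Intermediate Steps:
$q = \frac{21}{4}$ ($q = \frac{3 \left(11 - -3\right)}{8} = \frac{3 \left(11 + 3\right)}{8} = \frac{3}{8} \cdot 14 = \frac{21}{4} \approx 5.25$)
$c = 114$ ($c = \frac{3}{\frac{1}{38}} = 3 \frac{1}{\frac{1}{38}} = 3 \cdot 38 = 114$)
$y = \frac{114}{7}$ ($y = \frac{1}{7} \cdot 114 = \frac{114}{7} \approx 16.286$)
$v{\left(8,-1 \right)} \left(y - \left(5 + q\right)\right) = - \frac{1}{8} \left(\frac{114}{7} - \frac{41}{4}\right) = \left(-1\right) \frac{1}{8} \left(\frac{114}{7} - \frac{41}{4}\right) = - \frac{\frac{114}{7} - \frac{41}{4}}{8} = \left(- \frac{1}{8}\right) \frac{169}{28} = - \frac{169}{224}$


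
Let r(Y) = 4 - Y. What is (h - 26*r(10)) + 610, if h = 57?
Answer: 823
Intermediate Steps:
(h - 26*r(10)) + 610 = (57 - 26*(4 - 1*10)) + 610 = (57 - 26*(4 - 10)) + 610 = (57 - 26*(-6)) + 610 = (57 + 156) + 610 = 213 + 610 = 823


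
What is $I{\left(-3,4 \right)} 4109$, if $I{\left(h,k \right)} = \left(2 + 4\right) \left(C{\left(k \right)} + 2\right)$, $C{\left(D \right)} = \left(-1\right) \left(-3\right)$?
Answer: $123270$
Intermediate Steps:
$C{\left(D \right)} = 3$
$I{\left(h,k \right)} = 30$ ($I{\left(h,k \right)} = \left(2 + 4\right) \left(3 + 2\right) = 6 \cdot 5 = 30$)
$I{\left(-3,4 \right)} 4109 = 30 \cdot 4109 = 123270$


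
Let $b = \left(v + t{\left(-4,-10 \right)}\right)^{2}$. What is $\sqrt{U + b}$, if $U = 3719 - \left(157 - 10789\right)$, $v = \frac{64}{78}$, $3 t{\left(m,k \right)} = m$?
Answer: $\frac{\sqrt{21828271}}{39} \approx 119.8$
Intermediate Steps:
$t{\left(m,k \right)} = \frac{m}{3}$
$v = \frac{32}{39}$ ($v = 64 \cdot \frac{1}{78} = \frac{32}{39} \approx 0.82051$)
$b = \frac{400}{1521}$ ($b = \left(\frac{32}{39} + \frac{1}{3} \left(-4\right)\right)^{2} = \left(\frac{32}{39} - \frac{4}{3}\right)^{2} = \left(- \frac{20}{39}\right)^{2} = \frac{400}{1521} \approx 0.26298$)
$U = 14351$ ($U = 3719 - \left(157 - 10789\right) = 3719 - -10632 = 3719 + 10632 = 14351$)
$\sqrt{U + b} = \sqrt{14351 + \frac{400}{1521}} = \sqrt{\frac{21828271}{1521}} = \frac{\sqrt{21828271}}{39}$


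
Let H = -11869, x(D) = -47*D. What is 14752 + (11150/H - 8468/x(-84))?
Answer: 172779166933/11714703 ≈ 14749.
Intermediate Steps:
14752 + (11150/H - 8468/x(-84)) = 14752 + (11150/(-11869) - 8468/((-47*(-84)))) = 14752 + (11150*(-1/11869) - 8468/3948) = 14752 + (-11150/11869 - 8468*1/3948) = 14752 + (-11150/11869 - 2117/987) = 14752 - 36131723/11714703 = 172779166933/11714703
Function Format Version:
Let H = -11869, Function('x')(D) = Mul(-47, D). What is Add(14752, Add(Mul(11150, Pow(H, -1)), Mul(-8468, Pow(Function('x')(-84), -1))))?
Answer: Rational(172779166933, 11714703) ≈ 14749.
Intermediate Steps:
Add(14752, Add(Mul(11150, Pow(H, -1)), Mul(-8468, Pow(Function('x')(-84), -1)))) = Add(14752, Add(Mul(11150, Pow(-11869, -1)), Mul(-8468, Pow(Mul(-47, -84), -1)))) = Add(14752, Add(Mul(11150, Rational(-1, 11869)), Mul(-8468, Pow(3948, -1)))) = Add(14752, Add(Rational(-11150, 11869), Mul(-8468, Rational(1, 3948)))) = Add(14752, Add(Rational(-11150, 11869), Rational(-2117, 987))) = Add(14752, Rational(-36131723, 11714703)) = Rational(172779166933, 11714703)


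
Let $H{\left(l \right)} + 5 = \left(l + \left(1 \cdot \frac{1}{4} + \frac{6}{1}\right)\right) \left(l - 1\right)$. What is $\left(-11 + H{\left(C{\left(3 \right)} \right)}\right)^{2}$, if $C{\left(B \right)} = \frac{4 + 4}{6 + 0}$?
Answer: $\frac{235225}{1296} \approx 181.5$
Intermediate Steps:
$C{\left(B \right)} = \frac{4}{3}$ ($C{\left(B \right)} = \frac{8}{6} = 8 \cdot \frac{1}{6} = \frac{4}{3}$)
$H{\left(l \right)} = -5 + \left(-1 + l\right) \left(\frac{25}{4} + l\right)$ ($H{\left(l \right)} = -5 + \left(l + \left(1 \cdot \frac{1}{4} + \frac{6}{1}\right)\right) \left(l - 1\right) = -5 + \left(l + \left(1 \cdot \frac{1}{4} + 6 \cdot 1\right)\right) \left(-1 + l\right) = -5 + \left(l + \left(\frac{1}{4} + 6\right)\right) \left(-1 + l\right) = -5 + \left(l + \frac{25}{4}\right) \left(-1 + l\right) = -5 + \left(\frac{25}{4} + l\right) \left(-1 + l\right) = -5 + \left(-1 + l\right) \left(\frac{25}{4} + l\right)$)
$\left(-11 + H{\left(C{\left(3 \right)} \right)}\right)^{2} = \left(-11 + \left(- \frac{45}{4} + \left(\frac{4}{3}\right)^{2} + \frac{21}{4} \cdot \frac{4}{3}\right)\right)^{2} = \left(-11 + \left(- \frac{45}{4} + \frac{16}{9} + 7\right)\right)^{2} = \left(-11 - \frac{89}{36}\right)^{2} = \left(- \frac{485}{36}\right)^{2} = \frac{235225}{1296}$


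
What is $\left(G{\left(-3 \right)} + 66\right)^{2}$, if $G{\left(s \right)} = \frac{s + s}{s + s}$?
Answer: $4489$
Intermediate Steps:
$G{\left(s \right)} = 1$ ($G{\left(s \right)} = \frac{2 s}{2 s} = 2 s \frac{1}{2 s} = 1$)
$\left(G{\left(-3 \right)} + 66\right)^{2} = \left(1 + 66\right)^{2} = 67^{2} = 4489$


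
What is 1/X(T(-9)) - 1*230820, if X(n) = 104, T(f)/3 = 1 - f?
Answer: -24005279/104 ≈ -2.3082e+5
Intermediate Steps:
T(f) = 3 - 3*f (T(f) = 3*(1 - f) = 3 - 3*f)
1/X(T(-9)) - 1*230820 = 1/104 - 1*230820 = 1/104 - 230820 = -24005279/104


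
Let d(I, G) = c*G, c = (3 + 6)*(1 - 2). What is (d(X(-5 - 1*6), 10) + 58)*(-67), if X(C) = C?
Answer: 2144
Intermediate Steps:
c = -9 (c = 9*(-1) = -9)
d(I, G) = -9*G
(d(X(-5 - 1*6), 10) + 58)*(-67) = (-9*10 + 58)*(-67) = (-90 + 58)*(-67) = -32*(-67) = 2144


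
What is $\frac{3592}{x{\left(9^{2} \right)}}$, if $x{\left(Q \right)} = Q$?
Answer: $\frac{3592}{81} \approx 44.346$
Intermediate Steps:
$\frac{3592}{x{\left(9^{2} \right)}} = \frac{3592}{9^{2}} = \frac{3592}{81}$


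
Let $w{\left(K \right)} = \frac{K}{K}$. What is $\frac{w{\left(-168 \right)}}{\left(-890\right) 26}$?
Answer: $- \frac{1}{23140} \approx -4.3215 \cdot 10^{-5}$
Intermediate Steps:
$w{\left(K \right)} = 1$
$\frac{w{\left(-168 \right)}}{\left(-890\right) 26} = 1 \frac{1}{\left(-890\right) 26} = 1 \frac{1}{-23140} = 1 \left(- \frac{1}{23140}\right) = - \frac{1}{23140}$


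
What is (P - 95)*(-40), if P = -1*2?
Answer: 3880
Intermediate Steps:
P = -2
(P - 95)*(-40) = (-2 - 95)*(-40) = -97*(-40) = 3880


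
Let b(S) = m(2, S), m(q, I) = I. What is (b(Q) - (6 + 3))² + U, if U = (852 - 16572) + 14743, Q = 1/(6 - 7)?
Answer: -877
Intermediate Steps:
Q = -1 (Q = 1/(-1) = -1)
b(S) = S
U = -977 (U = -15720 + 14743 = -977)
(b(Q) - (6 + 3))² + U = (-1 - (6 + 3))² - 977 = (-1 - 1*9)² - 977 = (-1 - 9)² - 977 = (-10)² - 977 = 100 - 977 = -877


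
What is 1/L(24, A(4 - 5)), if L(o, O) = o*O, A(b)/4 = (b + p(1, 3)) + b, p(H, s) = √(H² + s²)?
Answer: 1/288 + √10/576 ≈ 0.0089623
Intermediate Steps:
A(b) = 4*√10 + 8*b (A(b) = 4*((b + √(1² + 3²)) + b) = 4*((b + √(1 + 9)) + b) = 4*((b + √10) + b) = 4*(√10 + 2*b) = 4*√10 + 8*b)
L(o, O) = O*o
1/L(24, A(4 - 5)) = 1/((4*√10 + 8*(4 - 5))*24) = 1/((4*√10 + 8*(-1))*24) = 1/((4*√10 - 8)*24) = 1/((-8 + 4*√10)*24) = 1/(-192 + 96*√10)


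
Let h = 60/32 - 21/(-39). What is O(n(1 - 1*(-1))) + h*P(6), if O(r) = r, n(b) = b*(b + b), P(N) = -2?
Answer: 165/52 ≈ 3.1731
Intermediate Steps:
h = 251/104 (h = 60*(1/32) - 21*(-1/39) = 15/8 + 7/13 = 251/104 ≈ 2.4135)
n(b) = 2*b² (n(b) = b*(2*b) = 2*b²)
O(n(1 - 1*(-1))) + h*P(6) = 2*(1 - 1*(-1))² + (251/104)*(-2) = 2*(1 + 1)² - 251/52 = 2*2² - 251/52 = 2*4 - 251/52 = 8 - 251/52 = 165/52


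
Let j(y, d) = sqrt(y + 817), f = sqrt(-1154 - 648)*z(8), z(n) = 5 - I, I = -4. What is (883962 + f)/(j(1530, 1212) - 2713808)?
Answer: -(883962 + 9*I*sqrt(1802))/(2713808 - sqrt(2347)) ≈ -0.32573 - 0.00014078*I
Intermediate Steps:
z(n) = 9 (z(n) = 5 - 1*(-4) = 5 + 4 = 9)
f = 9*I*sqrt(1802) (f = sqrt(-1154 - 648)*9 = sqrt(-1802)*9 = (I*sqrt(1802))*9 = 9*I*sqrt(1802) ≈ 382.05*I)
j(y, d) = sqrt(817 + y)
(883962 + f)/(j(1530, 1212) - 2713808) = (883962 + 9*I*sqrt(1802))/(sqrt(817 + 1530) - 2713808) = (883962 + 9*I*sqrt(1802))/(sqrt(2347) - 2713808) = (883962 + 9*I*sqrt(1802))/(-2713808 + sqrt(2347))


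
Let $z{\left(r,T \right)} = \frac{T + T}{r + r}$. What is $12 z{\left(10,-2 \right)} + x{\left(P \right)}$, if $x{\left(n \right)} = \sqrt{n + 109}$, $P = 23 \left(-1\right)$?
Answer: $- \frac{12}{5} + \sqrt{86} \approx 6.8736$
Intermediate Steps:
$z{\left(r,T \right)} = \frac{T}{r}$ ($z{\left(r,T \right)} = \frac{2 T}{2 r} = 2 T \frac{1}{2 r} = \frac{T}{r}$)
$P = -23$
$x{\left(n \right)} = \sqrt{109 + n}$
$12 z{\left(10,-2 \right)} + x{\left(P \right)} = 12 \left(- \frac{2}{10}\right) + \sqrt{109 - 23} = 12 \left(\left(-2\right) \frac{1}{10}\right) + \sqrt{86} = 12 \left(- \frac{1}{5}\right) + \sqrt{86} = - \frac{12}{5} + \sqrt{86}$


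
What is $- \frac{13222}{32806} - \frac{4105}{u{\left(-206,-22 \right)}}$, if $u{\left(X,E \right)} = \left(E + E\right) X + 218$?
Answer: $- \frac{128697617}{152252646} \approx -0.84529$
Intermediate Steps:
$u{\left(X,E \right)} = 218 + 2 E X$ ($u{\left(X,E \right)} = 2 E X + 218 = 218 + 2 E X$)
$- \frac{13222}{32806} - \frac{4105}{u{\left(-206,-22 \right)}} = - \frac{13222}{32806} - \frac{4105}{218 + 2 \left(-22\right) \left(-206\right)} = \left(-13222\right) \frac{1}{32806} - \frac{4105}{218 + 9064} = - \frac{6611}{16403} - \frac{4105}{9282} = - \frac{128697617}{152252646}$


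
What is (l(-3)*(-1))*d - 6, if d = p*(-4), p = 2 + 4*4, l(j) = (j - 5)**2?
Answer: 4602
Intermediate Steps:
l(j) = (-5 + j)**2
p = 18 (p = 2 + 16 = 18)
d = -72 (d = 18*(-4) = -72)
(l(-3)*(-1))*d - 6 = ((-5 - 3)**2*(-1))*(-72) - 6 = ((-8)**2*(-1))*(-72) - 6 = (64*(-1))*(-72) - 6 = -64*(-72) - 6 = 4608 - 6 = 4602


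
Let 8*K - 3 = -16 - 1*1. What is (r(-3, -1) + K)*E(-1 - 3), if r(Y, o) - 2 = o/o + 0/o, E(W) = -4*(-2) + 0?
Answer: 10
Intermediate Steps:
K = -7/4 (K = 3/8 + (-16 - 1*1)/8 = 3/8 + (-16 - 1)/8 = 3/8 + (⅛)*(-17) = 3/8 - 17/8 = -7/4 ≈ -1.7500)
E(W) = 8 (E(W) = 8 + 0 = 8)
r(Y, o) = 3 (r(Y, o) = 2 + (o/o + 0/o) = 2 + (1 + 0) = 2 + 1 = 3)
(r(-3, -1) + K)*E(-1 - 3) = (3 - 7/4)*8 = (5/4)*8 = 10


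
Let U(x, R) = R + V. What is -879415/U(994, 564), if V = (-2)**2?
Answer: -879415/568 ≈ -1548.3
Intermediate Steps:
V = 4
U(x, R) = 4 + R (U(x, R) = R + 4 = 4 + R)
-879415/U(994, 564) = -879415/(4 + 564) = -879415/568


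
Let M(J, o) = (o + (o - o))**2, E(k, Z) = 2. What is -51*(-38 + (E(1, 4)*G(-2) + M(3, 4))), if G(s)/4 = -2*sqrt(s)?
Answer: 1122 + 816*I*sqrt(2) ≈ 1122.0 + 1154.0*I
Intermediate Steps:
G(s) = -8*sqrt(s) (G(s) = 4*(-2*sqrt(s)) = -8*sqrt(s))
M(J, o) = o**2 (M(J, o) = (o + 0)**2 = o**2)
-51*(-38 + (E(1, 4)*G(-2) + M(3, 4))) = -51*(-38 + (2*(-8*I*sqrt(2)) + 4**2)) = -51*(-38 + (2*(-8*I*sqrt(2)) + 16)) = -51*(-38 + (-16*I*sqrt(2) + 16)) = -51*(-38 + (16 - 16*I*sqrt(2))) = -51*(-22 - 16*I*sqrt(2)) = 1122 + 816*I*sqrt(2)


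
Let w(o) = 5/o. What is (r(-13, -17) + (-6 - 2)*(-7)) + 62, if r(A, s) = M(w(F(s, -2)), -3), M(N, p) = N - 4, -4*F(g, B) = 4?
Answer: 109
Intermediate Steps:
F(g, B) = -1 (F(g, B) = -¼*4 = -1)
M(N, p) = -4 + N
r(A, s) = -9 (r(A, s) = -4 + 5/(-1) = -4 + 5*(-1) = -4 - 5 = -9)
(r(-13, -17) + (-6 - 2)*(-7)) + 62 = (-9 + (-6 - 2)*(-7)) + 62 = (-9 - 8*(-7)) + 62 = (-9 + 56) + 62 = 47 + 62 = 109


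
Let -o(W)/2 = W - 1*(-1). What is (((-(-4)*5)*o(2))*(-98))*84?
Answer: 987840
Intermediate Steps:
o(W) = -2 - 2*W (o(W) = -2*(W - 1*(-1)) = -2*(W + 1) = -2*(1 + W) = -2 - 2*W)
(((-(-4)*5)*o(2))*(-98))*84 = (((-(-4)*5)*(-2 - 2*2))*(-98))*84 = (((-2*(-10))*(-2 - 4))*(-98))*84 = ((20*(-6))*(-98))*84 = -120*(-98)*84 = 11760*84 = 987840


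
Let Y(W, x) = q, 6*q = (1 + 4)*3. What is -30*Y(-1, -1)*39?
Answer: -2925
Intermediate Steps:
q = 5/2 (q = ((1 + 4)*3)/6 = (5*3)/6 = (1/6)*15 = 5/2 ≈ 2.5000)
Y(W, x) = 5/2
-30*Y(-1, -1)*39 = -30*5/2*39 = -75*39 = -2925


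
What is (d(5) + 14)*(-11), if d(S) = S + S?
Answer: -264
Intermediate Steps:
d(S) = 2*S
(d(5) + 14)*(-11) = (2*5 + 14)*(-11) = (10 + 14)*(-11) = 24*(-11) = -264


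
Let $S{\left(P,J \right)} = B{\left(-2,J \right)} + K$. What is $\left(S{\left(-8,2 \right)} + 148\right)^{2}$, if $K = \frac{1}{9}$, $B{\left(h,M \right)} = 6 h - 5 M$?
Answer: $\frac{1288225}{81} \approx 15904.0$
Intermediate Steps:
$B{\left(h,M \right)} = - 5 M + 6 h$
$K = \frac{1}{9} \approx 0.11111$
$S{\left(P,J \right)} = - \frac{107}{9} - 5 J$ ($S{\left(P,J \right)} = \left(- 5 J + 6 \left(-2\right)\right) + \frac{1}{9} = \left(- 5 J - 12\right) + \frac{1}{9} = \left(-12 - 5 J\right) + \frac{1}{9} = - \frac{107}{9} - 5 J$)
$\left(S{\left(-8,2 \right)} + 148\right)^{2} = \left(\left(- \frac{107}{9} - 10\right) + 148\right)^{2} = \left(- \frac{197}{9} + 148\right)^{2} = \left(\frac{1135}{9}\right)^{2} = \frac{1288225}{81}$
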